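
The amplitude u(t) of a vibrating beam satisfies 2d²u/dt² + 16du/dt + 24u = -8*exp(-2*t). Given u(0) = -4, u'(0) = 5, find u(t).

u = exp(-6*t)/2 - 9*exp(-2*t)/2 - t*exp(-2*t)

Divide through by 2: u'' + 8u' + 12u = -4*exp(-2*t).
Characteristic equation r² + 8r + 12 = 0 factors as (r + 2)(r + 6) = 0, so r = -2, -6.
Hence u_h = C1*exp(-2*t) + C2*exp(-6*t).
Since exp(-2*t) solves the homogeneous equation (r = -2 is a root of multiplicity 1), multiply the trial by t. Try u_p = A*t*exp(-2*t). Substituting into the equation and dividing by exp(-2*t) gives A = -1, so u_p = -t*exp(-2*t).
General solution: u = C1*exp(-2*t) + C2*exp(-6*t) - t*exp(-2*t).
Apply the initial conditions: u(0) = C1 + C2 = -4 and u'(0) = -1 - 6*C2 - 2*C1 = 5. Solving gives C1 = -9/2, C2 = 1/2.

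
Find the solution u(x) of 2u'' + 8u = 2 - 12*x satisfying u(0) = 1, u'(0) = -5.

Divide through by 2: u'' + 4u = 1 - 6*x.
Characteristic equation r² + 4 = 0 has discriminant (0)² - 4·(4) = -16 < 0, so r = ± 2i.
Hence u_h = C1*cos(2*x) + C2*sin(2*x).
For the particular solution try u_p = A0 + A1*x. Substituting and matching coefficients of each power of x gives A0 = 1/4, A1 = -3/2, so u_p = 1/4 - 3*x/2.
General solution: u = 1/4 - 3*x/2 + C1*cos(2*x) + C2*sin(2*x).
Apply the initial conditions: u(0) = 1/4 + C1 = 1 and u'(0) = -3/2 + 2*C2 = -5. Solving gives C1 = 3/4, C2 = -7/4.

u = 1/4 - 7*sin(2*x)/4 - 3*x/2 + 3*cos(2*x)/4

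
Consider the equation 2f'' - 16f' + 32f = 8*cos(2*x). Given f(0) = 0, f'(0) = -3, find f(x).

f = -4*sin(2*x)/25 - 3*exp(4*x)/25 + 3*cos(2*x)/25 - 11*x*exp(4*x)/5

Divide through by 2: f'' - 8f' + 16f = 4*cos(2*x).
Characteristic equation r² - 8r + 16 = 0 has discriminant (-8)² - 4·(16) = 0, so r = 4 is a repeated root.
Hence f_h = (C1 + C2*x)*exp(4*x).
Try f_p = A*cos(2*x) + B*sin(2*x). Substituting and equating the coefficients of cos(2x) and sin(2x) gives A = 3/25, B = -4/25, so f_p = -4*sin(2*x)/25 + 3*cos(2*x)/25.
General solution: f = -4*sin(2*x)/25 + 3*cos(2*x)/25 + C1*exp(4*x) + C2*x*exp(4*x).
Apply the initial conditions: f(0) = 3/25 + C1 = 0 and f'(0) = -8/25 + C2 + 4*C1 = -3. Solving gives C1 = -3/25, C2 = -11/5.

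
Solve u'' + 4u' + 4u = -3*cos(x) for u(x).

u = -12*sin(x)/25 - 9*cos(x)/25 + C1*exp(-2*x) + C2*x*exp(-2*x)

Characteristic equation r² + 4r + 4 = 0 has discriminant (4)² - 4·(4) = 0, so r = -2 is a repeated root.
Hence u_h = (C1 + C2*x)*exp(-2*x).
Try u_p = A*cos(x) + B*sin(x). Substituting and equating the coefficients of cos(x) and sin(x) gives A = -9/25, B = -12/25, so u_p = -12*sin(x)/25 - 9*cos(x)/25.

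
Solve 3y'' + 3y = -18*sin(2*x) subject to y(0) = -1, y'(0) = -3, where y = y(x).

Divide through by 3: y'' + y = -6*sin(2*x).
Characteristic equation r² + 1 = 0 has discriminant (0)² - 4·(1) = -4 < 0, so r = ± i.
Hence y_h = C1*cos(x) + C2*sin(x).
Try y_p = A*cos(2*x) + B*sin(2*x). Substituting and equating the coefficients of cos(2x) and sin(2x) gives A = 0, B = 2, so y_p = 2*sin(2*x).
General solution: y = 2*sin(2*x) + C1*cos(x) + C2*sin(x).
Apply the initial conditions: y(0) = C1 = -1 and y'(0) = 4 + C2 = -3. Solving gives C1 = -1, C2 = -7.

y = -cos(x) - 7*sin(x) + 2*sin(2*x)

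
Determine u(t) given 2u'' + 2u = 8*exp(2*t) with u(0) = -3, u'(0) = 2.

Divide through by 2: u'' + u = 4*exp(2*t).
Characteristic equation r² + 1 = 0 has discriminant (0)² - 4·(1) = -4 < 0, so r = ± i.
Hence u_h = C1*cos(t) + C2*sin(t).
Try u_p = A*exp(2*t). Substituting into the equation and dividing by exp(2*t) gives A = 4/5, so u_p = 4*exp(2*t)/5.
General solution: u = 4*exp(2*t)/5 + C1*cos(t) + C2*sin(t).
Apply the initial conditions: u(0) = 4/5 + C1 = -3 and u'(0) = 8/5 + C2 = 2. Solving gives C1 = -19/5, C2 = 2/5.

u = -19*cos(t)/5 + 2*sin(t)/5 + 4*exp(2*t)/5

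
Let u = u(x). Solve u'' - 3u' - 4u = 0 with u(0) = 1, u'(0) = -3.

u = -2*exp(4*x)/5 + 7*exp(-x)/5

Characteristic equation r² - 3r - 4 = 0 factors as (r - 4)(r + 1) = 0, so r = 4, -1.
Hence u_h = C1*exp(4*x) + C2*exp(-x).
Apply the initial conditions: u(0) = C1 + C2 = 1 and u'(0) = -C2 + 4*C1 = -3. Solving gives C1 = -2/5, C2 = 7/5.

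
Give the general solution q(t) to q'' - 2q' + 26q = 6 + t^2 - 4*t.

Characteristic equation r² - 2r + 26 = 0 has discriminant (-2)² - 4·(26) = -100 < 0, so r = 1 ± 5i.
Hence q_h = C1*cos(5*t)*exp(t) + C2*exp(t)*sin(5*t).
For the particular solution try q_p = A0 + A1*t + A2*t^2. Substituting and matching coefficients of each power of t gives A0 = 951/4394, A1 = -25/169, A2 = 1/26, so q_p = 951/4394 - 25*t/169 + t^2/26.

q = 951/4394 - 25*t/169 + t**2/26 + C1*cos(5*t)*exp(t) + C2*exp(t)*sin(5*t)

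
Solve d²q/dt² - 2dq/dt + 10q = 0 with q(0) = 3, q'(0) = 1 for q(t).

q = 3*cos(3*t)*exp(t) - 2*exp(t)*sin(3*t)/3

Characteristic equation r² - 2r + 10 = 0 has discriminant (-2)² - 4·(10) = -36 < 0, so r = 1 ± 3i.
Hence q_h = C1*cos(3*t)*exp(t) + C2*exp(t)*sin(3*t).
Apply the initial conditions: q(0) = C1 = 3 and q'(0) = C1 + 3*C2 = 1. Solving gives C1 = 3, C2 = -2/3.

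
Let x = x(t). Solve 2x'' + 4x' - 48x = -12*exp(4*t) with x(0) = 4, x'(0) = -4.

Divide through by 2: x'' + 2x' - 24x = -6*exp(4*t).
Characteristic equation r² + 2r - 24 = 0 factors as (r - 4)(r + 6) = 0, so r = 4, -6.
Hence x_h = C1*exp(4*t) + C2*exp(-6*t).
Since exp(4*t) solves the homogeneous equation (r = 4 is a root of multiplicity 1), multiply the trial by t. Try x_p = A*t*exp(4*t). Substituting into the equation and dividing by exp(4*t) gives A = -3/5, so x_p = -3*t*exp(4*t)/5.
General solution: x = C1*exp(4*t) + C2*exp(-6*t) - 3*t*exp(4*t)/5.
Apply the initial conditions: x(0) = C1 + C2 = 4 and x'(0) = -3/5 - 6*C2 + 4*C1 = -4. Solving gives C1 = 103/50, C2 = 97/50.

x = 97*exp(-6*t)/50 + 103*exp(4*t)/50 - 3*t*exp(4*t)/5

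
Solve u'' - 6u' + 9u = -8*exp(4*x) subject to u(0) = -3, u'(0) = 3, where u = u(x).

u = -8*exp(4*x) + 5*exp(3*x) + 20*x*exp(3*x)

Characteristic equation r² - 6r + 9 = 0 has discriminant (-6)² - 4·(9) = 0, so r = 3 is a repeated root.
Hence u_h = (C1 + C2*x)*exp(3*x).
Try u_p = A*exp(4*x). Substituting into the equation and dividing by exp(4*x) gives A = -8, so u_p = -8*exp(4*x).
General solution: u = -8*exp(4*x) + C1*exp(3*x) + C2*x*exp(3*x).
Apply the initial conditions: u(0) = -8 + C1 = -3 and u'(0) = -32 + C2 + 3*C1 = 3. Solving gives C1 = 5, C2 = 20.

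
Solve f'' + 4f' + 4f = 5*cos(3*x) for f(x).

f = -25*cos(3*x)/169 + 60*sin(3*x)/169 + C1*exp(-2*x) + C2*x*exp(-2*x)

Characteristic equation r² + 4r + 4 = 0 has discriminant (4)² - 4·(4) = 0, so r = -2 is a repeated root.
Hence f_h = (C1 + C2*x)*exp(-2*x).
Try f_p = A*cos(3*x) + B*sin(3*x). Substituting and equating the coefficients of cos(3x) and sin(3x) gives A = -25/169, B = 60/169, so f_p = -25*cos(3*x)/169 + 60*sin(3*x)/169.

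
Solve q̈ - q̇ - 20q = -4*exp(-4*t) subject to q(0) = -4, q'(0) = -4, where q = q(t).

q = -184*exp(5*t)/81 - 140*exp(-4*t)/81 + 4*t*exp(-4*t)/9

Characteristic equation r² - r - 20 = 0 factors as (r + 4)(r - 5) = 0, so r = -4, 5.
Hence q_h = C1*exp(-4*t) + C2*exp(5*t).
Since exp(-4*t) solves the homogeneous equation (r = -4 is a root of multiplicity 1), multiply the trial by t. Try q_p = A*t*exp(-4*t). Substituting into the equation and dividing by exp(-4*t) gives A = 4/9, so q_p = 4*t*exp(-4*t)/9.
General solution: q = C1*exp(-4*t) + C2*exp(5*t) + 4*t*exp(-4*t)/9.
Apply the initial conditions: q(0) = C1 + C2 = -4 and q'(0) = 4/9 - 4*C1 + 5*C2 = -4. Solving gives C1 = -140/81, C2 = -184/81.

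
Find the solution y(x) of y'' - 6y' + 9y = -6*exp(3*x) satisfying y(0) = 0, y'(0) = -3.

y = -3*x*exp(3*x) - 3*x**2*exp(3*x)

Characteristic equation r² - 6r + 9 = 0 has discriminant (-6)² - 4·(9) = 0, so r = 3 is a repeated root.
Hence y_h = (C1 + C2*x)*exp(3*x).
Since exp(3*x) solves the homogeneous equation (r = 3 is a root of multiplicity 2), multiply the trial by x^2. Try y_p = A*x^2*exp(3*x). Substituting into the equation and dividing by exp(3*x) gives A = -3, so y_p = -3*x^2*exp(3*x).
General solution: y = C1*exp(3*x) - 3*x^2*exp(3*x) + C2*x*exp(3*x).
Apply the initial conditions: y(0) = C1 = 0 and y'(0) = C2 + 3*C1 = -3. Solving gives C1 = 0, C2 = -3.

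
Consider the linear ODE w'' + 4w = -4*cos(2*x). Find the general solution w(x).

w = C1*cos(2*x) + C2*sin(2*x) - x*sin(2*x)

Characteristic equation r² + 4 = 0 has discriminant (0)² - 4·(4) = -16 < 0, so r = ± 2i.
Hence w_h = C1*cos(2*x) + C2*sin(2*x).
Since ±2i are characteristic roots, multiply the trial by x. Try w_p = x*(A*cos(2*x) + B*sin(2*x)). Substituting and equating the coefficients of cos(2x) and sin(2x) gives A = 0, B = -1, so w_p = -x*sin(2*x).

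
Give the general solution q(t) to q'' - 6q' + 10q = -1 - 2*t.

q = -11/50 - t/5 + C1*cos(t)*exp(3*t) + C2*exp(3*t)*sin(t)

Characteristic equation r² - 6r + 10 = 0 has discriminant (-6)² - 4·(10) = -4 < 0, so r = 3 ± i.
Hence q_h = C1*cos(t)*exp(3*t) + C2*exp(3*t)*sin(t).
For the particular solution try q_p = A0 + A1*t. Substituting and matching coefficients of each power of t gives A0 = -11/50, A1 = -1/5, so q_p = -11/50 - t/5.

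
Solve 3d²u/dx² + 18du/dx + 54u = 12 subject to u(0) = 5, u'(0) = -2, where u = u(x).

Divide through by 3: u'' + 6u' + 18u = 4.
Characteristic equation r² + 6r + 18 = 0 has discriminant (6)² - 4·(18) = -36 < 0, so r = -3 ± 3i.
Hence u_h = C1*cos(3*x)*exp(-3*x) + C2*exp(-3*x)*sin(3*x).
For the particular solution try u_p = A0. Substituting and matching coefficients of each power of x gives A0 = 2/9, so u_p = 2/9.
General solution: u = 2/9 + C1*cos(3*x)*exp(-3*x) + C2*exp(-3*x)*sin(3*x).
Apply the initial conditions: u(0) = 2/9 + C1 = 5 and u'(0) = -3*C1 + 3*C2 = -2. Solving gives C1 = 43/9, C2 = 37/9.

u = 2/9 + 37*exp(-3*x)*sin(3*x)/9 + 43*cos(3*x)*exp(-3*x)/9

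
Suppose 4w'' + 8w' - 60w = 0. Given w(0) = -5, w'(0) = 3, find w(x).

w = -11*exp(3*x)/4 - 9*exp(-5*x)/4

Divide through by 4: w'' + 2w' - 15w = 0.
Characteristic equation r² + 2r - 15 = 0 factors as (r + 5)(r - 3) = 0, so r = -5, 3.
Hence w_h = C1*exp(-5*x) + C2*exp(3*x).
Apply the initial conditions: w(0) = C1 + C2 = -5 and w'(0) = -5*C1 + 3*C2 = 3. Solving gives C1 = -9/4, C2 = -11/4.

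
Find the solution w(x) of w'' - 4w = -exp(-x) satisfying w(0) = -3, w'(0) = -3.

Characteristic equation r² - 4 = 0 factors as (r + 2)(r - 2) = 0, so r = -2, 2.
Hence w_h = C1*exp(-2*x) + C2*exp(2*x).
Try w_p = A*exp(-x). Substituting into the equation and dividing by exp(-x) gives A = 1/3, so w_p = exp(-x)/3.
General solution: w = exp(-x)/3 + C1*exp(-2*x) + C2*exp(2*x).
Apply the initial conditions: w(0) = 1/3 + C1 + C2 = -3 and w'(0) = -1/3 - 2*C1 + 2*C2 = -3. Solving gives C1 = -1, C2 = -7/3.

w = -exp(-2*x) - 7*exp(2*x)/3 + exp(-x)/3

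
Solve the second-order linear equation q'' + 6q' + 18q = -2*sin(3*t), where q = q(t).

q = -2*sin(3*t)/45 + 4*cos(3*t)/45 + C1*cos(3*t)*exp(-3*t) + C2*exp(-3*t)*sin(3*t)

Characteristic equation r² + 6r + 18 = 0 has discriminant (6)² - 4·(18) = -36 < 0, so r = -3 ± 3i.
Hence q_h = C1*cos(3*t)*exp(-3*t) + C2*exp(-3*t)*sin(3*t).
Try q_p = A*cos(3*t) + B*sin(3*t). Substituting and equating the coefficients of cos(3t) and sin(3t) gives A = 4/45, B = -2/45, so q_p = -2*sin(3*t)/45 + 4*cos(3*t)/45.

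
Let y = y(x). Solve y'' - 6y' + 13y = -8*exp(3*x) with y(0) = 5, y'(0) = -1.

Characteristic equation r² - 6r + 13 = 0 has discriminant (-6)² - 4·(13) = -16 < 0, so r = 3 ± 2i.
Hence y_h = C1*cos(2*x)*exp(3*x) + C2*exp(3*x)*sin(2*x).
Try y_p = A*exp(3*x). Substituting into the equation and dividing by exp(3*x) gives A = -2, so y_p = -2*exp(3*x).
General solution: y = -2*exp(3*x) + C1*cos(2*x)*exp(3*x) + C2*exp(3*x)*sin(2*x).
Apply the initial conditions: y(0) = -2 + C1 = 5 and y'(0) = -6 + 2*C2 + 3*C1 = -1. Solving gives C1 = 7, C2 = -8.

y = -2*exp(3*x) - 8*exp(3*x)*sin(2*x) + 7*cos(2*x)*exp(3*x)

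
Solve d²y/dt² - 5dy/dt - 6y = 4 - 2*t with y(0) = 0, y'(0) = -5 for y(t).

y = -17/18 - 79*exp(6*t)/126 + t/3 + 11*exp(-t)/7

Characteristic equation r² - 5r - 6 = 0 factors as (r - 6)(r + 1) = 0, so r = 6, -1.
Hence y_h = C1*exp(6*t) + C2*exp(-t).
For the particular solution try y_p = A0 + A1*t. Substituting and matching coefficients of each power of t gives A0 = -17/18, A1 = 1/3, so y_p = -17/18 + t/3.
General solution: y = -17/18 + t/3 + C1*exp(6*t) + C2*exp(-t).
Apply the initial conditions: y(0) = -17/18 + C1 + C2 = 0 and y'(0) = 1/3 - C2 + 6*C1 = -5. Solving gives C1 = -79/126, C2 = 11/7.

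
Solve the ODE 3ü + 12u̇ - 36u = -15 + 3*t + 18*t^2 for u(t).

Divide through by 3: u'' + 4u' - 12u = -5 + t + 6*t^2.
Characteristic equation r² + 4r - 12 = 0 factors as (r - 2)(r + 6) = 0, so r = 2, -6.
Hence u_h = C1*exp(2*t) + C2*exp(-6*t).
For the particular solution try u_p = A0 + A1*t + A2*t^2. Substituting and matching coefficients of each power of t gives A0 = 7/36, A1 = -5/12, A2 = -1/2, so u_p = 7/36 - 5*t/12 - t^2/2.

u = 7/36 - 5*t/12 - t**2/2 + C1*exp(2*t) + C2*exp(-6*t)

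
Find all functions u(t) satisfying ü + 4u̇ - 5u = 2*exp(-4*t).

Characteristic equation r² + 4r - 5 = 0 factors as (r - 1)(r + 5) = 0, so r = 1, -5.
Hence u_h = C1*exp(t) + C2*exp(-5*t).
Try u_p = A*exp(-4*t). Substituting into the equation and dividing by exp(-4*t) gives A = -2/5, so u_p = -2*exp(-4*t)/5.

u = -2*exp(-4*t)/5 + C1*exp(t) + C2*exp(-5*t)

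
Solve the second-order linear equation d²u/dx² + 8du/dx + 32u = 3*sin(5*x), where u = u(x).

Characteristic equation r² + 8r + 32 = 0 has discriminant (8)² - 4·(32) = -64 < 0, so r = -4 ± 4i.
Hence u_h = C1*cos(4*x)*exp(-4*x) + C2*exp(-4*x)*sin(4*x).
Try u_p = A*cos(5*x) + B*sin(5*x). Substituting and equating the coefficients of cos(5x) and sin(5x) gives A = -120/1649, B = 21/1649, so u_p = -120*cos(5*x)/1649 + 21*sin(5*x)/1649.

u = -120*cos(5*x)/1649 + 21*sin(5*x)/1649 + C1*cos(4*x)*exp(-4*x) + C2*exp(-4*x)*sin(4*x)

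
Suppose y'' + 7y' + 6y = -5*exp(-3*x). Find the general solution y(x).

Characteristic equation r² + 7r + 6 = 0 factors as (r + 1)(r + 6) = 0, so r = -1, -6.
Hence y_h = C1*exp(-x) + C2*exp(-6*x).
Try y_p = A*exp(-3*x). Substituting into the equation and dividing by exp(-3*x) gives A = 5/6, so y_p = 5*exp(-3*x)/6.

y = 5*exp(-3*x)/6 + C1*exp(-x) + C2*exp(-6*x)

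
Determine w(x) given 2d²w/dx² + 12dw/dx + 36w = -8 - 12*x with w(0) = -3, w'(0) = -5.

w = -1/9 - x/3 - 40*exp(-3*x)*sin(3*x)/9 - 26*cos(3*x)*exp(-3*x)/9

Divide through by 2: w'' + 6w' + 18w = -4 - 6*x.
Characteristic equation r² + 6r + 18 = 0 has discriminant (6)² - 4·(18) = -36 < 0, so r = -3 ± 3i.
Hence w_h = C1*cos(3*x)*exp(-3*x) + C2*exp(-3*x)*sin(3*x).
For the particular solution try w_p = A0 + A1*x. Substituting and matching coefficients of each power of x gives A0 = -1/9, A1 = -1/3, so w_p = -1/9 - x/3.
General solution: w = -1/9 - x/3 + C1*cos(3*x)*exp(-3*x) + C2*exp(-3*x)*sin(3*x).
Apply the initial conditions: w(0) = -1/9 + C1 = -3 and w'(0) = -1/3 - 3*C1 + 3*C2 = -5. Solving gives C1 = -26/9, C2 = -40/9.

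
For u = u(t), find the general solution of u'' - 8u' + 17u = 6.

u = 6/17 + C1*cos(t)*exp(4*t) + C2*exp(4*t)*sin(t)

Characteristic equation r² - 8r + 17 = 0 has discriminant (-8)² - 4·(17) = -4 < 0, so r = 4 ± i.
Hence u_h = C1*cos(t)*exp(4*t) + C2*exp(4*t)*sin(t).
For the particular solution try u_p = A0. Substituting and matching coefficients of each power of t gives A0 = 6/17, so u_p = 6/17.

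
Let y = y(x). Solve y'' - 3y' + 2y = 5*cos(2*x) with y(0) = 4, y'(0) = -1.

Characteristic equation r² - 3r + 2 = 0 factors as (r - 2)(r - 1) = 0, so r = 2, 1.
Hence y_h = C1*exp(2*x) + C2*exp(x).
Try y_p = A*cos(2*x) + B*sin(2*x). Substituting and equating the coefficients of cos(2x) and sin(2x) gives A = -1/4, B = -3/4, so y_p = -3*sin(2*x)/4 - cos(2*x)/4.
General solution: y = -3*sin(2*x)/4 - cos(2*x)/4 + C1*exp(2*x) + C2*exp(x).
Apply the initial conditions: y(0) = -1/4 + C1 + C2 = 4 and y'(0) = -3/2 + C2 + 2*C1 = -1. Solving gives C1 = -15/4, C2 = 8.

y = 8*exp(x) - 15*exp(2*x)/4 - 3*sin(2*x)/4 - cos(2*x)/4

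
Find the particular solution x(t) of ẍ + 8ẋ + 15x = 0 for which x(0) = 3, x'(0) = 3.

x = -6*exp(-5*t) + 9*exp(-3*t)

Characteristic equation r² + 8r + 15 = 0 factors as (r + 5)(r + 3) = 0, so r = -5, -3.
Hence x_h = C1*exp(-5*t) + C2*exp(-3*t).
Apply the initial conditions: x(0) = C1 + C2 = 3 and x'(0) = -5*C1 - 3*C2 = 3. Solving gives C1 = -6, C2 = 9.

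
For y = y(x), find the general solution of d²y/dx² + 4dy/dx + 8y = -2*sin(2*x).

Characteristic equation r² + 4r + 8 = 0 has discriminant (4)² - 4·(8) = -16 < 0, so r = -2 ± 2i.
Hence y_h = C1*cos(2*x)*exp(-2*x) + C2*exp(-2*x)*sin(2*x).
Try y_p = A*cos(2*x) + B*sin(2*x). Substituting and equating the coefficients of cos(2x) and sin(2x) gives A = 1/5, B = -1/10, so y_p = -sin(2*x)/10 + cos(2*x)/5.

y = -sin(2*x)/10 + cos(2*x)/5 + C1*cos(2*x)*exp(-2*x) + C2*exp(-2*x)*sin(2*x)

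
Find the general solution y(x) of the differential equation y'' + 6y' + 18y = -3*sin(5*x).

Characteristic equation r² + 6r + 18 = 0 has discriminant (6)² - 4·(18) = -36 < 0, so r = -3 ± 3i.
Hence y_h = C1*cos(3*x)*exp(-3*x) + C2*exp(-3*x)*sin(3*x).
Try y_p = A*cos(5*x) + B*sin(5*x). Substituting and equating the coefficients of cos(5x) and sin(5x) gives A = 90/949, B = 21/949, so y_p = 21*sin(5*x)/949 + 90*cos(5*x)/949.

y = 21*sin(5*x)/949 + 90*cos(5*x)/949 + C1*cos(3*x)*exp(-3*x) + C2*exp(-3*x)*sin(3*x)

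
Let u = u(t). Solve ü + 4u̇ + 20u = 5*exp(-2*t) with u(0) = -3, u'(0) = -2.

u = 5*exp(-2*t)/16 - 2*exp(-2*t)*sin(4*t) - 53*cos(4*t)*exp(-2*t)/16

Characteristic equation r² + 4r + 20 = 0 has discriminant (4)² - 4·(20) = -64 < 0, so r = -2 ± 4i.
Hence u_h = C1*cos(4*t)*exp(-2*t) + C2*exp(-2*t)*sin(4*t).
Try u_p = A*exp(-2*t). Substituting into the equation and dividing by exp(-2*t) gives A = 5/16, so u_p = 5*exp(-2*t)/16.
General solution: u = 5*exp(-2*t)/16 + C1*cos(4*t)*exp(-2*t) + C2*exp(-2*t)*sin(4*t).
Apply the initial conditions: u(0) = 5/16 + C1 = -3 and u'(0) = -5/8 - 2*C1 + 4*C2 = -2. Solving gives C1 = -53/16, C2 = -2.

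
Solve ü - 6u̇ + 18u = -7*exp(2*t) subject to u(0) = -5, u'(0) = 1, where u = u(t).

Characteristic equation r² - 6r + 18 = 0 has discriminant (-6)² - 4·(18) = -36 < 0, so r = 3 ± 3i.
Hence u_h = C1*cos(3*t)*exp(3*t) + C2*exp(3*t)*sin(3*t).
Try u_p = A*exp(2*t). Substituting into the equation and dividing by exp(2*t) gives A = -7/10, so u_p = -7*exp(2*t)/10.
General solution: u = -7*exp(2*t)/10 + C1*cos(3*t)*exp(3*t) + C2*exp(3*t)*sin(3*t).
Apply the initial conditions: u(0) = -7/10 + C1 = -5 and u'(0) = -7/5 + 3*C1 + 3*C2 = 1. Solving gives C1 = -43/10, C2 = 51/10.

u = -7*exp(2*t)/10 - 43*cos(3*t)*exp(3*t)/10 + 51*exp(3*t)*sin(3*t)/10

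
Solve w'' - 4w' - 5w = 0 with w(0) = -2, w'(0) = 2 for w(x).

Characteristic equation r² - 4r - 5 = 0 factors as (r + 1)(r - 5) = 0, so r = -1, 5.
Hence w_h = C1*exp(-x) + C2*exp(5*x).
Apply the initial conditions: w(0) = C1 + C2 = -2 and w'(0) = -C1 + 5*C2 = 2. Solving gives C1 = -2, C2 = 0.

w = -2*exp(-x)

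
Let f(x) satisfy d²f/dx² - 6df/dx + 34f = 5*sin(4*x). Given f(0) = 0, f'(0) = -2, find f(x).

Characteristic equation r² - 6r + 34 = 0 has discriminant (-6)² - 4·(34) = -100 < 0, so r = 3 ± 5i.
Hence f_h = C1*cos(5*x)*exp(3*x) + C2*exp(3*x)*sin(5*x).
Try f_p = A*cos(4*x) + B*sin(4*x). Substituting and equating the coefficients of cos(4x) and sin(4x) gives A = 2/15, B = 1/10, so f_p = sin(4*x)/10 + 2*cos(4*x)/15.
General solution: f = sin(4*x)/10 + 2*cos(4*x)/15 + C1*cos(5*x)*exp(3*x) + C2*exp(3*x)*sin(5*x).
Apply the initial conditions: f(0) = 2/15 + C1 = 0 and f'(0) = 2/5 + 3*C1 + 5*C2 = -2. Solving gives C1 = -2/15, C2 = -2/5.

f = sin(4*x)/10 + 2*cos(4*x)/15 - 2*exp(3*x)*sin(5*x)/5 - 2*cos(5*x)*exp(3*x)/15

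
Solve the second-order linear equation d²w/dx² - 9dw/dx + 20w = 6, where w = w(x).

Characteristic equation r² - 9r + 20 = 0 factors as (r - 5)(r - 4) = 0, so r = 5, 4.
Hence w_h = C1*exp(5*x) + C2*exp(4*x).
For the particular solution try w_p = A0. Substituting and matching coefficients of each power of x gives A0 = 3/10, so w_p = 3/10.

w = 3/10 + C1*exp(5*x) + C2*exp(4*x)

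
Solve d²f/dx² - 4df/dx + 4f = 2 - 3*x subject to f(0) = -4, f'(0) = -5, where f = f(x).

f = -1/4 - 15*exp(2*x)/4 - 3*x/4 + 13*x*exp(2*x)/4

Characteristic equation r² - 4r + 4 = 0 has discriminant (-4)² - 4·(4) = 0, so r = 2 is a repeated root.
Hence f_h = (C1 + C2*x)*exp(2*x).
For the particular solution try f_p = A0 + A1*x. Substituting and matching coefficients of each power of x gives A0 = -1/4, A1 = -3/4, so f_p = -1/4 - 3*x/4.
General solution: f = -1/4 - 3*x/4 + C1*exp(2*x) + C2*x*exp(2*x).
Apply the initial conditions: f(0) = -1/4 + C1 = -4 and f'(0) = -3/4 + C2 + 2*C1 = -5. Solving gives C1 = -15/4, C2 = 13/4.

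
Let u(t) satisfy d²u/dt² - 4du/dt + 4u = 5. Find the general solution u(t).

u = 5/4 + C1*exp(2*t) + C2*t*exp(2*t)

Characteristic equation r² - 4r + 4 = 0 has discriminant (-4)² - 4·(4) = 0, so r = 2 is a repeated root.
Hence u_h = (C1 + C2*t)*exp(2*t).
For the particular solution try u_p = A0. Substituting and matching coefficients of each power of t gives A0 = 5/4, so u_p = 5/4.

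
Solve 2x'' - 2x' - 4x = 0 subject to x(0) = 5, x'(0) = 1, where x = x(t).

x = 2*exp(2*t) + 3*exp(-t)

Divide through by 2: x'' - x' - 2x = 0.
Characteristic equation r² - r - 2 = 0 factors as (r + 1)(r - 2) = 0, so r = -1, 2.
Hence x_h = C1*exp(-t) + C2*exp(2*t).
Apply the initial conditions: x(0) = C1 + C2 = 5 and x'(0) = -C1 + 2*C2 = 1. Solving gives C1 = 3, C2 = 2.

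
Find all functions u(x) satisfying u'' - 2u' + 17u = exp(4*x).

u = exp(4*x)/25 + C1*cos(4*x)*exp(x) + C2*exp(x)*sin(4*x)

Characteristic equation r² - 2r + 17 = 0 has discriminant (-2)² - 4·(17) = -64 < 0, so r = 1 ± 4i.
Hence u_h = C1*cos(4*x)*exp(x) + C2*exp(x)*sin(4*x).
Try u_p = A*exp(4*x). Substituting into the equation and dividing by exp(4*x) gives A = 1/25, so u_p = exp(4*x)/25.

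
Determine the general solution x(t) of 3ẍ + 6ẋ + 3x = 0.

x = C1*exp(-t) + C2*t*exp(-t)

Divide through by 3: x'' + 2x' + x = 0.
Characteristic equation r² + 2r + 1 = 0 has discriminant (2)² - 4·(1) = 0, so r = -1 is a repeated root.
Hence x_h = (C1 + C2*t)*exp(-t).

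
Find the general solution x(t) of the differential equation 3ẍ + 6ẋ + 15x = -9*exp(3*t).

Divide through by 3: x'' + 2x' + 5x = -3*exp(3*t).
Characteristic equation r² + 2r + 5 = 0 has discriminant (2)² - 4·(5) = -16 < 0, so r = -1 ± 2i.
Hence x_h = C1*cos(2*t)*exp(-t) + C2*exp(-t)*sin(2*t).
Try x_p = A*exp(3*t). Substituting into the equation and dividing by exp(3*t) gives A = -3/20, so x_p = -3*exp(3*t)/20.

x = -3*exp(3*t)/20 + C1*cos(2*t)*exp(-t) + C2*exp(-t)*sin(2*t)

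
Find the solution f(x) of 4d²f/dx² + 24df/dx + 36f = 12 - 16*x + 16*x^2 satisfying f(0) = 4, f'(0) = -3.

Divide through by 4: f'' + 6f' + 9f = 3 - 4*x + 4*x^2.
Characteristic equation r² + 6r + 9 = 0 has discriminant (6)² - 4·(9) = 0, so r = -3 is a repeated root.
Hence f_h = (C1 + C2*x)*exp(-3*x).
For the particular solution try f_p = A0 + A1*x + A2*x^2. Substituting and matching coefficients of each power of x gives A0 = 25/27, A1 = -28/27, A2 = 4/9, so f_p = 25/27 - 28*x/27 + 4*x^2/9.
General solution: f = 25/27 - 28*x/27 + 4*x^2/9 + C1*exp(-3*x) + C2*x*exp(-3*x).
Apply the initial conditions: f(0) = 25/27 + C1 = 4 and f'(0) = -28/27 + C2 - 3*C1 = -3. Solving gives C1 = 83/27, C2 = 196/27.

f = 25/27 - 28*x/27 + 4*x**2/9 + 83*exp(-3*x)/27 + 196*x*exp(-3*x)/27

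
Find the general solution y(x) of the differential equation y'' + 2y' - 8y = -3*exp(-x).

Characteristic equation r² + 2r - 8 = 0 factors as (r - 2)(r + 4) = 0, so r = 2, -4.
Hence y_h = C1*exp(2*x) + C2*exp(-4*x).
Try y_p = A*exp(-x). Substituting into the equation and dividing by exp(-x) gives A = 1/3, so y_p = exp(-x)/3.

y = exp(-x)/3 + C1*exp(2*x) + C2*exp(-4*x)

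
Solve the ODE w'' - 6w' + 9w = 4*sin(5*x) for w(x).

w = -16*sin(5*x)/289 + 30*cos(5*x)/289 + C1*exp(3*x) + C2*x*exp(3*x)

Characteristic equation r² - 6r + 9 = 0 has discriminant (-6)² - 4·(9) = 0, so r = 3 is a repeated root.
Hence w_h = (C1 + C2*x)*exp(3*x).
Try w_p = A*cos(5*x) + B*sin(5*x). Substituting and equating the coefficients of cos(5x) and sin(5x) gives A = 30/289, B = -16/289, so w_p = -16*sin(5*x)/289 + 30*cos(5*x)/289.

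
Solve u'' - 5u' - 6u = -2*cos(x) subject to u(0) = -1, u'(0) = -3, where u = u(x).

u = -160*exp(6*x)/259 - 4*exp(-x)/7 + 5*sin(x)/37 + 7*cos(x)/37

Characteristic equation r² - 5r - 6 = 0 factors as (r + 1)(r - 6) = 0, so r = -1, 6.
Hence u_h = C1*exp(-x) + C2*exp(6*x).
Try u_p = A*cos(x) + B*sin(x). Substituting and equating the coefficients of cos(x) and sin(x) gives A = 7/37, B = 5/37, so u_p = 5*sin(x)/37 + 7*cos(x)/37.
General solution: u = 5*sin(x)/37 + 7*cos(x)/37 + C1*exp(-x) + C2*exp(6*x).
Apply the initial conditions: u(0) = 7/37 + C1 + C2 = -1 and u'(0) = 5/37 - C1 + 6*C2 = -3. Solving gives C1 = -4/7, C2 = -160/259.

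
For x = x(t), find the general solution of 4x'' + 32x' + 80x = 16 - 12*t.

Divide through by 4: x'' + 8x' + 20x = 4 - 3*t.
Characteristic equation r² + 8r + 20 = 0 has discriminant (8)² - 4·(20) = -16 < 0, so r = -4 ± 2i.
Hence x_h = C1*cos(2*t)*exp(-4*t) + C2*exp(-4*t)*sin(2*t).
For the particular solution try x_p = A0 + A1*t. Substituting and matching coefficients of each power of t gives A0 = 13/50, A1 = -3/20, so x_p = 13/50 - 3*t/20.

x = 13/50 - 3*t/20 + C1*cos(2*t)*exp(-4*t) + C2*exp(-4*t)*sin(2*t)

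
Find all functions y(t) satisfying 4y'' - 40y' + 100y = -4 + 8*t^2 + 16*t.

y = 27/625 + 2*t**2/25 + 28*t/125 + C1*exp(5*t) + C2*t*exp(5*t)

Divide through by 4: y'' - 10y' + 25y = -1 + 2*t^2 + 4*t.
Characteristic equation r² - 10r + 25 = 0 has discriminant (-10)² - 4·(25) = 0, so r = 5 is a repeated root.
Hence y_h = (C1 + C2*t)*exp(5*t).
For the particular solution try y_p = A0 + A1*t + A2*t^2. Substituting and matching coefficients of each power of t gives A0 = 27/625, A1 = 28/125, A2 = 2/25, so y_p = 27/625 + 2*t^2/25 + 28*t/125.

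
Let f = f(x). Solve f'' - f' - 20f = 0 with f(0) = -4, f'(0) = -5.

Characteristic equation r² - r - 20 = 0 factors as (r - 5)(r + 4) = 0, so r = 5, -4.
Hence f_h = C1*exp(5*x) + C2*exp(-4*x).
Apply the initial conditions: f(0) = C1 + C2 = -4 and f'(0) = -4*C2 + 5*C1 = -5. Solving gives C1 = -7/3, C2 = -5/3.

f = -7*exp(5*x)/3 - 5*exp(-4*x)/3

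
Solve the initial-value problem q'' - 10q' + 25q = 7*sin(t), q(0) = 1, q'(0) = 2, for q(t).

Characteristic equation r² - 10r + 25 = 0 has discriminant (-10)² - 4·(25) = 0, so r = 5 is a repeated root.
Hence q_h = (C1 + C2*t)*exp(5*t).
Try q_p = A*cos(t) + B*sin(t). Substituting and equating the coefficients of cos(t) and sin(t) gives A = 35/338, B = 42/169, so q_p = 35*cos(t)/338 + 42*sin(t)/169.
General solution: q = 35*cos(t)/338 + 42*sin(t)/169 + C1*exp(5*t) + C2*t*exp(5*t).
Apply the initial conditions: q(0) = 35/338 + C1 = 1 and q'(0) = 42/169 + C2 + 5*C1 = 2. Solving gives C1 = 303/338, C2 = -71/26.

q = 35*cos(t)/338 + 42*sin(t)/169 + 303*exp(5*t)/338 - 71*t*exp(5*t)/26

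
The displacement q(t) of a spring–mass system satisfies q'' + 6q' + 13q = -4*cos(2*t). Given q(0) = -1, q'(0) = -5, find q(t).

Characteristic equation r² + 6r + 13 = 0 has discriminant (6)² - 4·(13) = -16 < 0, so r = -3 ± 2i.
Hence q_h = C1*cos(2*t)*exp(-3*t) + C2*exp(-3*t)*sin(2*t).
Try q_p = A*cos(2*t) + B*sin(2*t). Substituting and equating the coefficients of cos(2t) and sin(2t) gives A = -4/25, B = -16/75, so q_p = -16*sin(2*t)/75 - 4*cos(2*t)/25.
General solution: q = -16*sin(2*t)/75 - 4*cos(2*t)/25 + C1*cos(2*t)*exp(-3*t) + C2*exp(-3*t)*sin(2*t).
Apply the initial conditions: q(0) = -4/25 + C1 = -1 and q'(0) = -32/75 - 3*C1 + 2*C2 = -5. Solving gives C1 = -21/25, C2 = -266/75.

q = -16*sin(2*t)/75 - 4*cos(2*t)/25 - 266*exp(-3*t)*sin(2*t)/75 - 21*cos(2*t)*exp(-3*t)/25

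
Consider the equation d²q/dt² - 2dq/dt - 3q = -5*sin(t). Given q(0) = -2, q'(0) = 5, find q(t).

Characteristic equation r² - 2r - 3 = 0 factors as (r + 1)(r - 3) = 0, so r = -1, 3.
Hence q_h = C1*exp(-t) + C2*exp(3*t).
Try q_p = A*cos(t) + B*sin(t). Substituting and equating the coefficients of cos(t) and sin(t) gives A = -1/2, B = 1, so q_p = -cos(t)/2 + sin(t).
General solution: q = -cos(t)/2 + C1*exp(-t) + C2*exp(3*t) + sin(t).
Apply the initial conditions: q(0) = -1/2 + C1 + C2 = -2 and q'(0) = 1 - C1 + 3*C2 = 5. Solving gives C1 = -17/8, C2 = 5/8.

q = -17*exp(-t)/8 - cos(t)/2 + 5*exp(3*t)/8 + sin(t)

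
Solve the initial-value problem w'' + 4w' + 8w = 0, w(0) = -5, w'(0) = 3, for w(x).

Characteristic equation r² + 4r + 8 = 0 has discriminant (4)² - 4·(8) = -16 < 0, so r = -2 ± 2i.
Hence w_h = C1*cos(2*x)*exp(-2*x) + C2*exp(-2*x)*sin(2*x).
Apply the initial conditions: w(0) = C1 = -5 and w'(0) = -2*C1 + 2*C2 = 3. Solving gives C1 = -5, C2 = -7/2.

w = -5*cos(2*x)*exp(-2*x) - 7*exp(-2*x)*sin(2*x)/2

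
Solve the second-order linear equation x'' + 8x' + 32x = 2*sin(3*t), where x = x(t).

x = -48*cos(3*t)/1105 + 46*sin(3*t)/1105 + C1*cos(4*t)*exp(-4*t) + C2*exp(-4*t)*sin(4*t)

Characteristic equation r² + 8r + 32 = 0 has discriminant (8)² - 4·(32) = -64 < 0, so r = -4 ± 4i.
Hence x_h = C1*cos(4*t)*exp(-4*t) + C2*exp(-4*t)*sin(4*t).
Try x_p = A*cos(3*t) + B*sin(3*t). Substituting and equating the coefficients of cos(3t) and sin(3t) gives A = -48/1105, B = 46/1105, so x_p = -48*cos(3*t)/1105 + 46*sin(3*t)/1105.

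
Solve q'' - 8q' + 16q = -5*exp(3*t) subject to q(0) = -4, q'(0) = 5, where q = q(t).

q = -5*exp(3*t) + 16*t*exp(4*t) + exp(4*t)

Characteristic equation r² - 8r + 16 = 0 has discriminant (-8)² - 4·(16) = 0, so r = 4 is a repeated root.
Hence q_h = (C1 + C2*t)*exp(4*t).
Try q_p = A*exp(3*t). Substituting into the equation and dividing by exp(3*t) gives A = -5, so q_p = -5*exp(3*t).
General solution: q = -5*exp(3*t) + C1*exp(4*t) + C2*t*exp(4*t).
Apply the initial conditions: q(0) = -5 + C1 = -4 and q'(0) = -15 + C2 + 4*C1 = 5. Solving gives C1 = 1, C2 = 16.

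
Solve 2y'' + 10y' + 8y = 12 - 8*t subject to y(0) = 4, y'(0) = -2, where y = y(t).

y = 11/4 - t - exp(-4*t)/12 + 4*exp(-t)/3

Divide through by 2: y'' + 5y' + 4y = 6 - 4*t.
Characteristic equation r² + 5r + 4 = 0 factors as (r + 4)(r + 1) = 0, so r = -4, -1.
Hence y_h = C1*exp(-4*t) + C2*exp(-t).
For the particular solution try y_p = A0 + A1*t. Substituting and matching coefficients of each power of t gives A0 = 11/4, A1 = -1, so y_p = 11/4 - t.
General solution: y = 11/4 - t + C1*exp(-4*t) + C2*exp(-t).
Apply the initial conditions: y(0) = 11/4 + C1 + C2 = 4 and y'(0) = -1 - C2 - 4*C1 = -2. Solving gives C1 = -1/12, C2 = 4/3.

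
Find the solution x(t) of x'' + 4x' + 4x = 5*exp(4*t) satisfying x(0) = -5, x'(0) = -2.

Characteristic equation r² + 4r + 4 = 0 has discriminant (4)² - 4·(4) = 0, so r = -2 is a repeated root.
Hence x_h = (C1 + C2*t)*exp(-2*t).
Try x_p = A*exp(4*t). Substituting into the equation and dividing by exp(4*t) gives A = 5/36, so x_p = 5*exp(4*t)/36.
General solution: x = 5*exp(4*t)/36 + C1*exp(-2*t) + C2*t*exp(-2*t).
Apply the initial conditions: x(0) = 5/36 + C1 = -5 and x'(0) = 5/9 + C2 - 2*C1 = -2. Solving gives C1 = -185/36, C2 = -77/6.

x = -185*exp(-2*t)/36 + 5*exp(4*t)/36 - 77*t*exp(-2*t)/6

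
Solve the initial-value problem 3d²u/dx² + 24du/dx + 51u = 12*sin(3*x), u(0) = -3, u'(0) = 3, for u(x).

u = -3*cos(3*x)/20 + sin(3*x)/20 - 171*exp(-4*x)*sin(x)/20 - 57*cos(x)*exp(-4*x)/20

Divide through by 3: u'' + 8u' + 17u = 4*sin(3*x).
Characteristic equation r² + 8r + 17 = 0 has discriminant (8)² - 4·(17) = -4 < 0, so r = -4 ± i.
Hence u_h = C1*cos(x)*exp(-4*x) + C2*exp(-4*x)*sin(x).
Try u_p = A*cos(3*x) + B*sin(3*x). Substituting and equating the coefficients of cos(3x) and sin(3x) gives A = -3/20, B = 1/20, so u_p = -3*cos(3*x)/20 + sin(3*x)/20.
General solution: u = -3*cos(3*x)/20 + sin(3*x)/20 + C1*cos(x)*exp(-4*x) + C2*exp(-4*x)*sin(x).
Apply the initial conditions: u(0) = -3/20 + C1 = -3 and u'(0) = 3/20 + C2 - 4*C1 = 3. Solving gives C1 = -57/20, C2 = -171/20.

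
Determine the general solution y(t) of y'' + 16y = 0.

y = C1*cos(4*t) + C2*sin(4*t)

Characteristic equation r² + 16 = 0 has discriminant (0)² - 4·(16) = -64 < 0, so r = ± 4i.
Hence y_h = C1*cos(4*t) + C2*sin(4*t).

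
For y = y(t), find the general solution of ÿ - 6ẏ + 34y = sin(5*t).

Characteristic equation r² - 6r + 34 = 0 has discriminant (-6)² - 4·(34) = -100 < 0, so r = 3 ± 5i.
Hence y_h = C1*cos(5*t)*exp(3*t) + C2*exp(3*t)*sin(5*t).
Try y_p = A*cos(5*t) + B*sin(5*t). Substituting and equating the coefficients of cos(5t) and sin(5t) gives A = 10/327, B = 1/109, so y_p = sin(5*t)/109 + 10*cos(5*t)/327.

y = sin(5*t)/109 + 10*cos(5*t)/327 + C1*cos(5*t)*exp(3*t) + C2*exp(3*t)*sin(5*t)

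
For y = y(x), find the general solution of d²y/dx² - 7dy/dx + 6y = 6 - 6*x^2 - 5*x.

Characteristic equation r² - 7r + 6 = 0 factors as (r - 1)(r - 6) = 0, so r = 1, 6.
Hence y_h = C1*exp(x) + C2*exp(6*x).
For the particular solution try y_p = A0 + A1*x + A2*x^2. Substituting and matching coefficients of each power of x gives A0 = -85/36, A1 = -19/6, A2 = -1, so y_p = -85/36 - x^2 - 19*x/6.

y = -85/36 - x**2 - 19*x/6 + C1*exp(x) + C2*exp(6*x)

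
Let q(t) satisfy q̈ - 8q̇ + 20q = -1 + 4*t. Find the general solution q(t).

q = 3/100 + t/5 + C1*cos(2*t)*exp(4*t) + C2*exp(4*t)*sin(2*t)

Characteristic equation r² - 8r + 20 = 0 has discriminant (-8)² - 4·(20) = -16 < 0, so r = 4 ± 2i.
Hence q_h = C1*cos(2*t)*exp(4*t) + C2*exp(4*t)*sin(2*t).
For the particular solution try q_p = A0 + A1*t. Substituting and matching coefficients of each power of t gives A0 = 3/100, A1 = 1/5, so q_p = 3/100 + t/5.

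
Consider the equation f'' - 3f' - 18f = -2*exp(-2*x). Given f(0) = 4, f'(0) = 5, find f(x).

Characteristic equation r² - 3r - 18 = 0 factors as (r + 3)(r - 6) = 0, so r = -3, 6.
Hence f_h = C1*exp(-3*x) + C2*exp(6*x).
Try f_p = A*exp(-2*x). Substituting into the equation and dividing by exp(-2*x) gives A = 1/4, so f_p = exp(-2*x)/4.
General solution: f = exp(-2*x)/4 + C1*exp(-3*x) + C2*exp(6*x).
Apply the initial conditions: f(0) = 1/4 + C1 + C2 = 4 and f'(0) = -1/2 - 3*C1 + 6*C2 = 5. Solving gives C1 = 17/9, C2 = 67/36.

f = exp(-2*x)/4 + 17*exp(-3*x)/9 + 67*exp(6*x)/36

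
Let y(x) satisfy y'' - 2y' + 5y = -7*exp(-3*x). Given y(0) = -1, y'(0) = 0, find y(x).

Characteristic equation r² - 2r + 5 = 0 has discriminant (-2)² - 4·(5) = -16 < 0, so r = 1 ± 2i.
Hence y_h = C1*cos(2*x)*exp(x) + C2*exp(x)*sin(2*x).
Try y_p = A*exp(-3*x). Substituting into the equation and dividing by exp(-3*x) gives A = -7/20, so y_p = -7*exp(-3*x)/20.
General solution: y = -7*exp(-3*x)/20 + C1*cos(2*x)*exp(x) + C2*exp(x)*sin(2*x).
Apply the initial conditions: y(0) = -7/20 + C1 = -1 and y'(0) = 21/20 + C1 + 2*C2 = 0. Solving gives C1 = -13/20, C2 = -1/5.

y = -7*exp(-3*x)/20 - 13*cos(2*x)*exp(x)/20 - exp(x)*sin(2*x)/5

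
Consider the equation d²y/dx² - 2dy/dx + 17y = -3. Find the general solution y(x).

y = -3/17 + C1*cos(4*x)*exp(x) + C2*exp(x)*sin(4*x)

Characteristic equation r² - 2r + 17 = 0 has discriminant (-2)² - 4·(17) = -64 < 0, so r = 1 ± 4i.
Hence y_h = C1*cos(4*x)*exp(x) + C2*exp(x)*sin(4*x).
For the particular solution try y_p = A0. Substituting and matching coefficients of each power of x gives A0 = -3/17, so y_p = -3/17.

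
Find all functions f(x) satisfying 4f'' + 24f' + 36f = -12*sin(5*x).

Divide through by 4: f'' + 6f' + 9f = -3*sin(5*x).
Characteristic equation r² + 6r + 9 = 0 has discriminant (6)² - 4·(9) = 0, so r = -3 is a repeated root.
Hence f_h = (C1 + C2*x)*exp(-3*x).
Try f_p = A*cos(5*x) + B*sin(5*x). Substituting and equating the coefficients of cos(5x) and sin(5x) gives A = 45/578, B = 12/289, so f_p = 12*sin(5*x)/289 + 45*cos(5*x)/578.

f = 12*sin(5*x)/289 + 45*cos(5*x)/578 + C1*exp(-3*x) + C2*x*exp(-3*x)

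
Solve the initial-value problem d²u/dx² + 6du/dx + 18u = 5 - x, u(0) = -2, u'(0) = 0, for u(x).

Characteristic equation r² + 6r + 18 = 0 has discriminant (6)² - 4·(18) = -36 < 0, so r = -3 ± 3i.
Hence u_h = C1*cos(3*x)*exp(-3*x) + C2*exp(-3*x)*sin(3*x).
For the particular solution try u_p = A0 + A1*x. Substituting and matching coefficients of each power of x gives A0 = 8/27, A1 = -1/18, so u_p = 8/27 - x/18.
General solution: u = 8/27 - x/18 + C1*cos(3*x)*exp(-3*x) + C2*exp(-3*x)*sin(3*x).
Apply the initial conditions: u(0) = 8/27 + C1 = -2 and u'(0) = -1/18 - 3*C1 + 3*C2 = 0. Solving gives C1 = -62/27, C2 = -41/18.

u = 8/27 - x/18 - 62*cos(3*x)*exp(-3*x)/27 - 41*exp(-3*x)*sin(3*x)/18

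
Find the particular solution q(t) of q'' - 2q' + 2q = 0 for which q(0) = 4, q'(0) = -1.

Characteristic equation r² - 2r + 2 = 0 has discriminant (-2)² - 4·(2) = -4 < 0, so r = 1 ± i.
Hence q_h = C1*cos(t)*exp(t) + C2*exp(t)*sin(t).
Apply the initial conditions: q(0) = C1 = 4 and q'(0) = C1 + C2 = -1. Solving gives C1 = 4, C2 = -5.

q = -5*exp(t)*sin(t) + 4*cos(t)*exp(t)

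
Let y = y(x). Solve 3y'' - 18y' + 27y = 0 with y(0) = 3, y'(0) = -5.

Divide through by 3: y'' - 6y' + 9y = 0.
Characteristic equation r² - 6r + 9 = 0 has discriminant (-6)² - 4·(9) = 0, so r = 3 is a repeated root.
Hence y_h = (C1 + C2*x)*exp(3*x).
Apply the initial conditions: y(0) = C1 = 3 and y'(0) = C2 + 3*C1 = -5. Solving gives C1 = 3, C2 = -14.

y = 3*exp(3*x) - 14*x*exp(3*x)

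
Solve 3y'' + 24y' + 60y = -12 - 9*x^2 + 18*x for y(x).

Divide through by 3: y'' + 8y' + 20y = -4 - 3*x^2 + 6*x.
Characteristic equation r² + 8r + 20 = 0 has discriminant (8)² - 4·(20) = -16 < 0, so r = -4 ± 2i.
Hence y_h = C1*cos(2*x)*exp(-4*x) + C2*exp(-4*x)*sin(2*x).
For the particular solution try y_p = A0 + A1*x + A2*x^2. Substituting and matching coefficients of each power of x gives A0 = -353/1000, A1 = 21/50, A2 = -3/20, so y_p = -353/1000 - 3*x^2/20 + 21*x/50.

y = -353/1000 - 3*x**2/20 + 21*x/50 + C1*cos(2*x)*exp(-4*x) + C2*exp(-4*x)*sin(2*x)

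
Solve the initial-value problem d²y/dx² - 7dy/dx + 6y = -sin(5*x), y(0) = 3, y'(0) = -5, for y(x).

y = -493*exp(6*x)/305 - 35*cos(5*x)/1586 + 19*sin(5*x)/1586 + 603*exp(x)/130

Characteristic equation r² - 7r + 6 = 0 factors as (r - 1)(r - 6) = 0, so r = 1, 6.
Hence y_h = C1*exp(x) + C2*exp(6*x).
Try y_p = A*cos(5*x) + B*sin(5*x). Substituting and equating the coefficients of cos(5x) and sin(5x) gives A = -35/1586, B = 19/1586, so y_p = -35*cos(5*x)/1586 + 19*sin(5*x)/1586.
General solution: y = -35*cos(5*x)/1586 + 19*sin(5*x)/1586 + C1*exp(x) + C2*exp(6*x).
Apply the initial conditions: y(0) = -35/1586 + C1 + C2 = 3 and y'(0) = 95/1586 + C1 + 6*C2 = -5. Solving gives C1 = 603/130, C2 = -493/305.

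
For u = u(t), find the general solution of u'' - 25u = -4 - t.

u = 4/25 + t/25 + C1*exp(-5*t) + C2*exp(5*t)

Characteristic equation r² - 25 = 0 factors as (r + 5)(r - 5) = 0, so r = -5, 5.
Hence u_h = C1*exp(-5*t) + C2*exp(5*t).
For the particular solution try u_p = A0 + A1*t. Substituting and matching coefficients of each power of t gives A0 = 4/25, A1 = 1/25, so u_p = 4/25 + t/25.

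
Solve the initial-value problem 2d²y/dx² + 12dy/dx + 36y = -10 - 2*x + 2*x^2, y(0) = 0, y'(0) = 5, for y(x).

y = -41/162 - 5*x/54 + x**2/18 + 41*cos(3*x)*exp(-3*x)/162 + 158*exp(-3*x)*sin(3*x)/81

Divide through by 2: y'' + 6y' + 18y = -5 + x^2 - x.
Characteristic equation r² + 6r + 18 = 0 has discriminant (6)² - 4·(18) = -36 < 0, so r = -3 ± 3i.
Hence y_h = C1*cos(3*x)*exp(-3*x) + C2*exp(-3*x)*sin(3*x).
For the particular solution try y_p = A0 + A1*x + A2*x^2. Substituting and matching coefficients of each power of x gives A0 = -41/162, A1 = -5/54, A2 = 1/18, so y_p = -41/162 - 5*x/54 + x^2/18.
General solution: y = -41/162 - 5*x/54 + x^2/18 + C1*cos(3*x)*exp(-3*x) + C2*exp(-3*x)*sin(3*x).
Apply the initial conditions: y(0) = -41/162 + C1 = 0 and y'(0) = -5/54 - 3*C1 + 3*C2 = 5. Solving gives C1 = 41/162, C2 = 158/81.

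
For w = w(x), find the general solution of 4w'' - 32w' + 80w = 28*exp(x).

Divide through by 4: w'' - 8w' + 20w = 7*exp(x).
Characteristic equation r² - 8r + 20 = 0 has discriminant (-8)² - 4·(20) = -16 < 0, so r = 4 ± 2i.
Hence w_h = C1*cos(2*x)*exp(4*x) + C2*exp(4*x)*sin(2*x).
Try w_p = A*exp(x). Substituting into the equation and dividing by exp(x) gives A = 7/13, so w_p = 7*exp(x)/13.

w = 7*exp(x)/13 + C1*cos(2*x)*exp(4*x) + C2*exp(4*x)*sin(2*x)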